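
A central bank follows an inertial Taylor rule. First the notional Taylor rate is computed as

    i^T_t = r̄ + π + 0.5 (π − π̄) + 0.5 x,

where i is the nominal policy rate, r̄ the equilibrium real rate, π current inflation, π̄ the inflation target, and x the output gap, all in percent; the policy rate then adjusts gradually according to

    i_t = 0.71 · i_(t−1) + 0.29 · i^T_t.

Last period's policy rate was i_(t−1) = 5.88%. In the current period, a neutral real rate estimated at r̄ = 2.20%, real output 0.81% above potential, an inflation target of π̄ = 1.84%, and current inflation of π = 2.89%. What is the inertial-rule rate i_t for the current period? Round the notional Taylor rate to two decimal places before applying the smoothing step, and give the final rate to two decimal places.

Output 0.81% above potential → x = 0.81.
i^T_t = 2.20 + 2.89 + 0.5 × (2.89 − 1.84) + 0.5 × 0.81
   = 2.20 + 2.89 + 0.525 + 0.405 = 6.02
i_t = 0.71 × 5.88 + 0.29 × 6.02 = 4.1748 + 1.7458 = 5.92

5.92%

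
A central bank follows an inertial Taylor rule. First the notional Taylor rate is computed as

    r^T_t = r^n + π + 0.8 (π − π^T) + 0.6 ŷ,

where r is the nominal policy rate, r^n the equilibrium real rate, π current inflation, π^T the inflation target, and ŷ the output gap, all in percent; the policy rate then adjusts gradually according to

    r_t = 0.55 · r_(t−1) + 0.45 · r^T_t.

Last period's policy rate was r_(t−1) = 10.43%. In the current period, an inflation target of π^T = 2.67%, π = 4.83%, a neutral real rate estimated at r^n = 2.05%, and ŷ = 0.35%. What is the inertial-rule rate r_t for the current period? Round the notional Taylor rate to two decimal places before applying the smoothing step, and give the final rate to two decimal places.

9.71%

r^T_t = 2.05 + 4.83 + 0.8 × (4.83 − 2.67) + 0.6 × 0.35
   = 2.05 + 4.83 + 1.728 + 0.21 = 8.82
r_t = 0.55 × 10.43 + 0.45 × 8.82 = 5.7365 + 3.969 = 9.71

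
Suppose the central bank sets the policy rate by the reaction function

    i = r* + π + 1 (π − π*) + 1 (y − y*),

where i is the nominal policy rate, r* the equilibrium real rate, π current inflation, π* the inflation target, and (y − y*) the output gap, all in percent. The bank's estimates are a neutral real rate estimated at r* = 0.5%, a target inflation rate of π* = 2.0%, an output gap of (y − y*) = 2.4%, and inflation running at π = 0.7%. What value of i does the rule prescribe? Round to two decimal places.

2.30%

i = 0.5 + 0.7 + 1 × (0.7 − 2.0) + 1 × 2.4
   = 0.5 + 0.7 − 1.3 + 2.4 = 2.30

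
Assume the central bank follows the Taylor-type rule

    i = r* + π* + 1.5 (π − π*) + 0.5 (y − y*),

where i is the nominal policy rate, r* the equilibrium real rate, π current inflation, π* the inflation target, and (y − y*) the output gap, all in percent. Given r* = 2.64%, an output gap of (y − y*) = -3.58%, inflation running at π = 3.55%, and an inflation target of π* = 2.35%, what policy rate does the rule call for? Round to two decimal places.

5.00%

i = 2.64 + 2.35 + 1.5 × (3.55 − 2.35) + 0.5 × (-3.58)
   = 2.64 + 2.35 + 1.8 − 1.79 = 5.00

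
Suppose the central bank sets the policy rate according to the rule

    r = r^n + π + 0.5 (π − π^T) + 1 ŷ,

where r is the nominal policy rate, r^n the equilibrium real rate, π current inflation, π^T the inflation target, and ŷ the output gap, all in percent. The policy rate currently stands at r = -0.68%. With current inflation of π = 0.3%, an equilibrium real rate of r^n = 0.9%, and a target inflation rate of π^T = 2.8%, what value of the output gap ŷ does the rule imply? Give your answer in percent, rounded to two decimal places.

1 ŷ = -0.68 − 0.9 − 0.3 − 0.5 × (0.3 − 2.8) = -0.63
ŷ = -0.63 / 1 = -0.63

-0.63%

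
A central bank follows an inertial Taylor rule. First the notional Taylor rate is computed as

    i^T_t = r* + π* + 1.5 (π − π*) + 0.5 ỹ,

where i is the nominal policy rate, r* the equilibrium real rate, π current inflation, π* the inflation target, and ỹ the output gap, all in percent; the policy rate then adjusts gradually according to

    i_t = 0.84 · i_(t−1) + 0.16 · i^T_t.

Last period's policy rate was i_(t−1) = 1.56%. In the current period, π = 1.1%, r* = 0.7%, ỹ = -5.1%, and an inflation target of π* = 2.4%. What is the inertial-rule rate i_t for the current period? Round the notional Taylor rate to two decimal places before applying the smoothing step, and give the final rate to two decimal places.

i^T_t = 0.7 + 2.4 + 1.5 × (1.1 − 2.4) + 0.5 × (-5.1)
   = 0.7 + 2.4 − 1.95 − 2.55 = -1.40
i_t = 0.84 × 1.56 + 0.16 × (-1.40) = 1.3104 − 0.224 = 1.09

1.09%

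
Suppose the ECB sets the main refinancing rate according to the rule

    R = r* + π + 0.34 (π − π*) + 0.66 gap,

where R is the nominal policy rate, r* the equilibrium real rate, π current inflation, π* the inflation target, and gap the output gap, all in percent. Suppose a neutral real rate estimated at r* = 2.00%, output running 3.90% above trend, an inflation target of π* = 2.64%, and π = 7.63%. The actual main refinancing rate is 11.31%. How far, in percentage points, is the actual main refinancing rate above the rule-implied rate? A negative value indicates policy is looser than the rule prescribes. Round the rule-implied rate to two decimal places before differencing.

-2.59 pp

Output 3.90% above potential → gap = 3.90.
R = 2.00 + 7.63 + 0.34 × (7.63 − 2.64) + 0.66 × 3.90
   = 2.00 + 7.63 + 1.6966 + 2.574 = 13.90
Deviation = 11.31 − 13.90 = -2.59 pp.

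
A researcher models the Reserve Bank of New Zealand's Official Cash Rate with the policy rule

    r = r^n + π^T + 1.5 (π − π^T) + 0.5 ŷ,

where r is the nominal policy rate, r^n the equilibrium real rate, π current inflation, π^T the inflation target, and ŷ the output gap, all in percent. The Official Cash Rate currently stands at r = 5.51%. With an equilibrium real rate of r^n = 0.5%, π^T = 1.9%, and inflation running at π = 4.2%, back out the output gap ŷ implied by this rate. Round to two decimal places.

0.5 ŷ = 5.51 − 0.5 − 1.9 − 1.5 × (4.2 − 1.9) = -0.34
ŷ = -0.34 / 0.5 = -0.68

-0.68%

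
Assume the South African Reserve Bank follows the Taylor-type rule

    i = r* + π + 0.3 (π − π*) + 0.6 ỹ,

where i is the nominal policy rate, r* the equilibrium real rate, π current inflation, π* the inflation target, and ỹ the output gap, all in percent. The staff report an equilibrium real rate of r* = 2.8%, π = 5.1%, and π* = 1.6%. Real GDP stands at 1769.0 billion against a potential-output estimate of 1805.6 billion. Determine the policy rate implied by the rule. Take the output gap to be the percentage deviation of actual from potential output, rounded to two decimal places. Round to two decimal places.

7.73%

Output gap = 100 × (1769.0 − 1805.6) / 1805.6 = -2.03%.
i = 2.80 + 5.10 + 0.3 × (5.10 − 1.60) + 0.6 × (-2.03)
   = 2.80 + 5.1 + 1.05 − 1.218 = 7.73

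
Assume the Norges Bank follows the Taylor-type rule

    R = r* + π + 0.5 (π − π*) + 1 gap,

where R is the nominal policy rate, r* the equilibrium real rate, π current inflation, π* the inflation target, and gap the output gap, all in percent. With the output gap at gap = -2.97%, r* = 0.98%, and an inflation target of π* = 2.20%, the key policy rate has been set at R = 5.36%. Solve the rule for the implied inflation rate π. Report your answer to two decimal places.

5.63%

Collecting π: R = r* + (1 + 0.5) π − 0.5 π* + 1 gap
1.5 π = 5.36 − 0.98 + 0.5 × 2.20 − 1 × (-2.97) = 8.45
π = 8.45 / 1.5 = 5.63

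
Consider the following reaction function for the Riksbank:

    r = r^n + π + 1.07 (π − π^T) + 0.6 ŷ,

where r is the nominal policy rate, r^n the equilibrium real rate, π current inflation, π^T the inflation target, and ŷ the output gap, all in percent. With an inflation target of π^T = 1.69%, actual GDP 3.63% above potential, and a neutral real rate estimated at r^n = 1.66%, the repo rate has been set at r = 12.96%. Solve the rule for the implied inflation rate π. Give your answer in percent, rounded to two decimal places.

5.28%

Output 3.63% above potential → ŷ = 3.63.
Collecting π: r = r^n + (1 + 1.07) π − 1.07 π^T + 0.6 ŷ
2.07 π = 12.96 − 1.66 + 1.07 × 1.69 − 0.6 × 3.63 = 10.9303
π = 10.9303 / 2.07 = 5.28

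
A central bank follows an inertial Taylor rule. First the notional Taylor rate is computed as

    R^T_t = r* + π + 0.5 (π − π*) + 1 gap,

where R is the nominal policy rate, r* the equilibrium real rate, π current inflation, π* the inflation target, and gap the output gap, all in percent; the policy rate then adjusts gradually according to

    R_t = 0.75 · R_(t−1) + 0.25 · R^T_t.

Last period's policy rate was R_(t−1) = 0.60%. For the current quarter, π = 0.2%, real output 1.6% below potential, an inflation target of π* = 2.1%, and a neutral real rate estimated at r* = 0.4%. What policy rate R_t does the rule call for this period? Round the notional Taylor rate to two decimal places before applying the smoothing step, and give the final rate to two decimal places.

Output 1.6% below potential → gap = -1.6.
R^T_t = 0.4 + 0.2 + 0.5 × (0.2 − 2.1) + 1 × (-1.6)
   = 0.4 + 0.2 − 0.95 − 1.6 = -1.95
R_t = 0.75 × 0.60 + 0.25 × (-1.95) = 0.45 − 0.4875 = -0.04

-0.04%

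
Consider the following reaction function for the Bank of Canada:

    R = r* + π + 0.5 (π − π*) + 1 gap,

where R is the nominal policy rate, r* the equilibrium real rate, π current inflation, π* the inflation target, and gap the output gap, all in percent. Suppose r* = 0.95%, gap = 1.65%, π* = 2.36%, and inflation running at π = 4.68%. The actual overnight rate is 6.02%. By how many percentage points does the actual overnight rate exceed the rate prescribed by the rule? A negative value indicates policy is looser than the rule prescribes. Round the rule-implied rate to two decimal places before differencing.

R = 0.95 + 4.68 + 0.5 × (4.68 − 2.36) + 1 × 1.65
   = 0.95 + 4.68 + 1.16 + 1.65 = 8.44
Deviation = 6.02 − 8.44 = -2.42 pp.

-2.42 pp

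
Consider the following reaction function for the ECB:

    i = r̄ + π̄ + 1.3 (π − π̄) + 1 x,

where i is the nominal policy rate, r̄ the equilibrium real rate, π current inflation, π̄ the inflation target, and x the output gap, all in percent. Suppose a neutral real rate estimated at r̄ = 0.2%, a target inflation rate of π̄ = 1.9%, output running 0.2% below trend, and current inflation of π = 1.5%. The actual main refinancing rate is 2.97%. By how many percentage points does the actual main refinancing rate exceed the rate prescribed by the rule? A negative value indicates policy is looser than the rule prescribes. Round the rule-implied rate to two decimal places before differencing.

Output 0.2% below potential → x = -0.2.
i = 0.2 + 1.9 + 1.3 × (1.5 − 1.9) + 1 × (-0.2)
   = 0.2 + 1.9 − 0.52 − 0.2 = 1.38
Deviation = 2.97 − 1.38 = 1.59 pp.

1.59 pp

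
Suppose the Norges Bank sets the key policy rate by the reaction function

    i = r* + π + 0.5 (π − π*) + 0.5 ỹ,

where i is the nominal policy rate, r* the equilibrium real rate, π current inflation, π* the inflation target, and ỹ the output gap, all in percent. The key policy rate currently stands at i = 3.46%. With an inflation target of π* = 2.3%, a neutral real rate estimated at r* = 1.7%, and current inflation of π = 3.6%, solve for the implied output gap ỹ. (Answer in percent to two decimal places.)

0.5 ỹ = 3.46 − 1.7 − 3.6 − 0.5 × (3.6 − 2.3) = -2.49
ỹ = -2.49 / 0.5 = -4.98

-4.98%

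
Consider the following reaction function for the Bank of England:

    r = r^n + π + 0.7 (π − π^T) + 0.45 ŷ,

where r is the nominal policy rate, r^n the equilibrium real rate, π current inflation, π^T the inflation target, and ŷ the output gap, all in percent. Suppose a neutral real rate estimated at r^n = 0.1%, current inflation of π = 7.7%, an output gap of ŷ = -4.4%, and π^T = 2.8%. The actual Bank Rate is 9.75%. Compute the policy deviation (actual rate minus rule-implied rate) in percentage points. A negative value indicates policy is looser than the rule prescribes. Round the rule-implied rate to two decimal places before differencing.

r = 0.1 + 7.7 + 0.7 × (7.7 − 2.8) + 0.45 × (-4.4)
   = 0.1 + 7.7 + 3.43 − 1.98 = 9.25
Deviation = 9.75 − 9.25 = 0.50 pp.

0.50 pp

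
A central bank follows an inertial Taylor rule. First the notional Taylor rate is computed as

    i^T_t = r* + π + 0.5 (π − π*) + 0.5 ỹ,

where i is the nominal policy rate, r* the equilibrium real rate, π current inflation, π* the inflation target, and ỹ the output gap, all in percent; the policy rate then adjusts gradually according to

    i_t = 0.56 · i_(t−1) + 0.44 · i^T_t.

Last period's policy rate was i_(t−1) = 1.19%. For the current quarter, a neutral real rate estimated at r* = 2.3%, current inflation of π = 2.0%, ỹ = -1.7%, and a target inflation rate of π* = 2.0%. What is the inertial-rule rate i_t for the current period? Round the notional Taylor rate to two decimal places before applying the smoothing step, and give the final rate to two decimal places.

i^T_t = 2.3 + 2.0 + 0.5 × (2.0 − 2.0) + 0.5 × (-1.7)
   = 2.3 + 2 + 0 − 0.85 = 3.45
i_t = 0.56 × 1.19 + 0.44 × 3.45 = 0.6664 + 1.518 = 2.18

2.18%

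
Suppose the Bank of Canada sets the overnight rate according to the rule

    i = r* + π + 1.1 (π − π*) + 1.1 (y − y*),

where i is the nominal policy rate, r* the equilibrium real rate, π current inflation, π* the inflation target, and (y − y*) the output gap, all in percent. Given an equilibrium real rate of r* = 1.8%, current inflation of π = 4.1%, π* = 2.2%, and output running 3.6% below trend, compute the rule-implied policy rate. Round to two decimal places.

Output 3.6% below potential → (y − y*) = -3.6.
i = 1.8 + 4.1 + 1.1 × (4.1 − 2.2) + 1.1 × (-3.6)
   = 1.8 + 4.1 + 2.09 − 3.96 = 4.03

4.03%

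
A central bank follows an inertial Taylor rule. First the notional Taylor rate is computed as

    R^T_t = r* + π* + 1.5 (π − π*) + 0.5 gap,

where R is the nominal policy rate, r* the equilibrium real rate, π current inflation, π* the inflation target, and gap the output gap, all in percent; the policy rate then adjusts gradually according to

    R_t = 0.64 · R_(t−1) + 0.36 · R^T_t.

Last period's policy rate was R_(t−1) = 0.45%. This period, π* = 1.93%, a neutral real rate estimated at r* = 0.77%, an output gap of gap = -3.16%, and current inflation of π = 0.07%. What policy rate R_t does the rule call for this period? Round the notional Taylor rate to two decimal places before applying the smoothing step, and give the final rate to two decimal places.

-0.31%

R^T_t = 0.77 + 1.93 + 1.5 × (0.07 − 1.93) + 0.5 × (-3.16)
   = 0.77 + 1.93 − 2.79 − 1.58 = -1.67
R_t = 0.64 × 0.45 + 0.36 × (-1.67) = 0.288 − 0.6012 = -0.31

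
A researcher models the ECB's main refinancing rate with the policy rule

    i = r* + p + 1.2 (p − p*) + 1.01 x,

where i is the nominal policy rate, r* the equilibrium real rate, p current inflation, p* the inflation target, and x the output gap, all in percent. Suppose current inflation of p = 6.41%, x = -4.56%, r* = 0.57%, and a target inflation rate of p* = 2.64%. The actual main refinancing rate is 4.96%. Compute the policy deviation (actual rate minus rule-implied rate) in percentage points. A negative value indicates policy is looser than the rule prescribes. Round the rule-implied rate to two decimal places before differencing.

-1.94 pp

i = 0.57 + 6.41 + 1.2 × (6.41 − 2.64) + 1.01 × (-4.56)
   = 0.57 + 6.41 + 4.524 − 4.6056 = 6.90
Deviation = 4.96 − 6.90 = -1.94 pp.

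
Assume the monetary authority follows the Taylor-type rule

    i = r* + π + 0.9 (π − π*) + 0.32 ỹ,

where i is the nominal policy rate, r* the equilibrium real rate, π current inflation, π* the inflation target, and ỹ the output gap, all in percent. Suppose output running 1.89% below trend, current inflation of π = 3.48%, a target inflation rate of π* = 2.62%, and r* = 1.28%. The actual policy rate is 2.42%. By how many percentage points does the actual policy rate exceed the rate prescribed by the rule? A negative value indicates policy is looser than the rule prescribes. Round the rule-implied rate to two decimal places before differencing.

Output 1.89% below potential → ỹ = -1.89.
i = 1.28 + 3.48 + 0.9 × (3.48 − 2.62) + 0.32 × (-1.89)
   = 1.28 + 3.48 + 0.774 − 0.6048 = 4.93
Deviation = 2.42 − 4.93 = -2.51 pp.

-2.51 pp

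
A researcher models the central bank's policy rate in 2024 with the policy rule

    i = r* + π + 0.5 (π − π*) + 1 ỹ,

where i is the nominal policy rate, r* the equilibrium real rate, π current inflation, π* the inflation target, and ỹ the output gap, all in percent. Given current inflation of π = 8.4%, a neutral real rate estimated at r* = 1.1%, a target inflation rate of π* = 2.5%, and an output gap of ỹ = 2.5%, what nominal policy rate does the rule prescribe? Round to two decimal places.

i = 1.1 + 8.4 + 0.5 × (8.4 − 2.5) + 1 × 2.5
   = 1.1 + 8.4 + 2.95 + 2.5 = 14.95

14.95%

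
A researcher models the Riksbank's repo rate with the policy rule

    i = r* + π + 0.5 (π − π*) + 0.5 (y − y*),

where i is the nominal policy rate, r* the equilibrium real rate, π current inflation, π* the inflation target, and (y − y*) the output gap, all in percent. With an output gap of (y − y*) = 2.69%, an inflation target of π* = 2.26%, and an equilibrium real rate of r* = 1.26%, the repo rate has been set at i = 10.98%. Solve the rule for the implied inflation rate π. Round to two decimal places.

Collecting π: i = r* + (1 + 0.5) π − 0.5 π* + 0.5 (y − y*)
1.5 π = 10.98 − 1.26 + 0.5 × 2.26 − 0.5 × 2.69 = 9.505
π = 9.505 / 1.5 = 6.34

6.34%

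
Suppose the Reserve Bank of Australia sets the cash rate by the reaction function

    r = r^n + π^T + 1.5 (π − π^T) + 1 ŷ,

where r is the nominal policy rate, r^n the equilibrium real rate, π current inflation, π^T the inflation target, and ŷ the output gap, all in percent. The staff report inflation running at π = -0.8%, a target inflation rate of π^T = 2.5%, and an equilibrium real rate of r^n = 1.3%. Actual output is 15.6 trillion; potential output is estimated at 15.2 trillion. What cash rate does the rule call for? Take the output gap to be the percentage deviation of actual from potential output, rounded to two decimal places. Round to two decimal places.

1.48%

Output gap = 100 × (15.6 − 15.2) / 15.2 = 2.63%.
r = 1.30 + 2.50 + 1.5 × (-0.80 − 2.50) + 1 × 2.63
   = 1.30 + 2.5 − 4.95 + 2.63 = 1.48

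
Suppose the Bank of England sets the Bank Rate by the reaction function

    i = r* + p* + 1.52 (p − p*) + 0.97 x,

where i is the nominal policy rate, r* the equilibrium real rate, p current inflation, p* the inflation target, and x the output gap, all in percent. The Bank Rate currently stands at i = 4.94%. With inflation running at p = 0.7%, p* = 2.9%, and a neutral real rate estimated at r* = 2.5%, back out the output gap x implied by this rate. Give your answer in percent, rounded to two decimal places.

0.97 x = 4.94 − 2.5 − 2.9 − 1.52 × (0.7 − 2.9) = 2.884
x = 2.884 / 0.97 = 2.97

2.97%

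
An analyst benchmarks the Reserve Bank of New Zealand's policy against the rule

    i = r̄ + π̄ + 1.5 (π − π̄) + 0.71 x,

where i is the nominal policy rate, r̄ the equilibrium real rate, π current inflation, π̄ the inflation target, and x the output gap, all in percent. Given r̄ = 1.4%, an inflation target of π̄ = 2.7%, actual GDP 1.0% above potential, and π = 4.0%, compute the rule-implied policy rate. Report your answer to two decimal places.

6.76%

Output 1.0% above potential → x = 1.0.
i = 1.4 + 2.7 + 1.5 × (4.0 − 2.7) + 0.71 × 1.0
   = 1.4 + 2.7 + 1.95 + 0.71 = 6.76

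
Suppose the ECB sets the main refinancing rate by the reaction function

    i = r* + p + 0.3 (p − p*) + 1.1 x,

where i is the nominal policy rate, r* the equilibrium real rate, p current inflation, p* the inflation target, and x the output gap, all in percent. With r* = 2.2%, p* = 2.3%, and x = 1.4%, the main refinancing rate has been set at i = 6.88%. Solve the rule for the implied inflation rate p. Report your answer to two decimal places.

Collecting p: i = r* + (1 + 0.3) p − 0.3 p* + 1.1 x
1.3 p = 6.88 − 2.2 + 0.3 × 2.3 − 1.1 × 1.4 = 3.83
p = 3.83 / 1.3 = 2.95

2.95%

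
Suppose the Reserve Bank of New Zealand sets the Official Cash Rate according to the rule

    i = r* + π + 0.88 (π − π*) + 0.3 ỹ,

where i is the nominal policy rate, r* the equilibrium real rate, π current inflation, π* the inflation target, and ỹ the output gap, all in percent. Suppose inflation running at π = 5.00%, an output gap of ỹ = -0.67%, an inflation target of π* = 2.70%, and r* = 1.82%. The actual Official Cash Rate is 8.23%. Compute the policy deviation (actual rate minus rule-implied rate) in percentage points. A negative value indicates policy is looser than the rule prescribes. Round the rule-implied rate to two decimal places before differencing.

i = 1.82 + 5.00 + 0.88 × (5.00 − 2.70) + 0.3 × (-0.67)
   = 1.82 + 5 + 2.024 − 0.201 = 8.64
Deviation = 8.23 − 8.64 = -0.41 pp.

-0.41 pp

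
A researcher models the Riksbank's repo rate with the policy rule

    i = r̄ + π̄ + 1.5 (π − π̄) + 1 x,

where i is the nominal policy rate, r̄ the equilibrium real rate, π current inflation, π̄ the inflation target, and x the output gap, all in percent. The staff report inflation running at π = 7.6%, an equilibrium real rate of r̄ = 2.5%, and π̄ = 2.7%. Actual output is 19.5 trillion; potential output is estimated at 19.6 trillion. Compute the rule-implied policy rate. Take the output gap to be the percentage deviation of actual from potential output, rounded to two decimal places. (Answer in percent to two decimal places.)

Output gap = 100 × (19.5 − 19.6) / 19.6 = -0.51%.
i = 2.50 + 2.70 + 1.5 × (7.60 − 2.70) + 1 × (-0.51)
   = 2.50 + 2.7 + 7.35 − 0.51 = 12.04

12.04%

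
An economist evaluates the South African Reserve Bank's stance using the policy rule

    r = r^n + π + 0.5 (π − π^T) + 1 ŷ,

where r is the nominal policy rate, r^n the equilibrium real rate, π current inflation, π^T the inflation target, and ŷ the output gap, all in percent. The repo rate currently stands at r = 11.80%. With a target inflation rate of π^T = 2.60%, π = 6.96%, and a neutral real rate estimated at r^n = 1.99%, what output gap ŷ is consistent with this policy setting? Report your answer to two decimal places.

1 ŷ = 11.80 − 1.99 − 6.96 − 0.5 × (6.96 − 2.60) = 0.67
ŷ = 0.67 / 1 = 0.67

0.67%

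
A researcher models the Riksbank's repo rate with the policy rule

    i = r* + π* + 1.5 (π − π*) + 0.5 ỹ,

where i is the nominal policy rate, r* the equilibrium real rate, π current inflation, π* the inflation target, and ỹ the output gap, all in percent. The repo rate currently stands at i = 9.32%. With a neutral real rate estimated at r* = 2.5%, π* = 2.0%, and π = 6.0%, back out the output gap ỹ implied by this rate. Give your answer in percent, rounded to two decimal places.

-2.36%

0.5 ỹ = 9.32 − 2.5 − 2.0 − 1.5 × (6.0 − 2.0) = -1.18
ỹ = -1.18 / 0.5 = -2.36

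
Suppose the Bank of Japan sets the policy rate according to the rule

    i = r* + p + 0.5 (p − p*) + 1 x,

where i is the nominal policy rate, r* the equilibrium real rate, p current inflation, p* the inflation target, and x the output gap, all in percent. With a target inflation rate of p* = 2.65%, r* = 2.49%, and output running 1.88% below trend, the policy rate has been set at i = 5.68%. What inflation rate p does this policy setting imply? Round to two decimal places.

Output 1.88% below potential → x = -1.88.
Collecting p: i = r* + (1 + 0.5) p − 0.5 p* + 1 x
1.5 p = 5.68 − 2.49 + 0.5 × 2.65 − 1 × (-1.88) = 6.395
p = 6.395 / 1.5 = 4.26

4.26%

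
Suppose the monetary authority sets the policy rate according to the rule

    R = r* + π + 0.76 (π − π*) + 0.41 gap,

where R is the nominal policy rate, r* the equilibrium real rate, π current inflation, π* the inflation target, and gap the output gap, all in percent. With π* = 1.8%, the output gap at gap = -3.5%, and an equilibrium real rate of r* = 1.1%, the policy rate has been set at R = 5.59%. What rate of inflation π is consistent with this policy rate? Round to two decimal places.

Collecting π: R = r* + (1 + 0.76) π − 0.76 π* + 0.41 gap
1.76 π = 5.59 − 1.1 + 0.76 × 1.8 − 0.41 × (-3.5) = 7.293
π = 7.293 / 1.76 = 4.14

4.14%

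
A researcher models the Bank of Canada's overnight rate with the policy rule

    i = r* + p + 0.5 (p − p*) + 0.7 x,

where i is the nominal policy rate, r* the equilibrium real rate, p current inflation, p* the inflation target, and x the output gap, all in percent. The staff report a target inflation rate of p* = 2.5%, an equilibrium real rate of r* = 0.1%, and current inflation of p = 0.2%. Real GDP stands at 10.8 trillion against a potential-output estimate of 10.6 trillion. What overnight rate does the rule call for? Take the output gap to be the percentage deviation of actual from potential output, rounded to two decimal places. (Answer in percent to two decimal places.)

Output gap = 100 × (10.8 − 10.6) / 10.6 = 1.89%.
i = 0.10 + 0.20 + 0.5 × (0.20 − 2.50) + 0.7 × 1.89
   = 0.10 + 0.2 − 1.15 + 1.323 = 0.47

0.47%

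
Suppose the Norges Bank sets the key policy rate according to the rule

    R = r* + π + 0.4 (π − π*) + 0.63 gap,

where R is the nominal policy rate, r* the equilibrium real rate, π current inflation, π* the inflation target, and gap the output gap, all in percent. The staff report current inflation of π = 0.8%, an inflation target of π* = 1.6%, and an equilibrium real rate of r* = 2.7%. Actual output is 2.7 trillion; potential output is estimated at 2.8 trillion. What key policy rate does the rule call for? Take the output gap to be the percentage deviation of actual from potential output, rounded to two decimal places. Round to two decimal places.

0.93%

Output gap = 100 × (2.7 − 2.8) / 2.8 = -3.57%.
R = 2.70 + 0.80 + 0.4 × (0.80 − 1.60) + 0.63 × (-3.57)
   = 2.70 + 0.8 − 0.32 − 2.2491 = 0.93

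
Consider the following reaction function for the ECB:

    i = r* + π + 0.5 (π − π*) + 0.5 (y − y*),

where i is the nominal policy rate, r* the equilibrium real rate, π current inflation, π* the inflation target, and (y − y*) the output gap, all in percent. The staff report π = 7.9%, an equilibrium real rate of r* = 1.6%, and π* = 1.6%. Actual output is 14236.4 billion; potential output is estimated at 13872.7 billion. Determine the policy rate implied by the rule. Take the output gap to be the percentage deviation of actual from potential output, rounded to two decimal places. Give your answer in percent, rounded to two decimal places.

Output gap = 100 × (14236.4 − 13872.7) / 13872.7 = 2.62%.
i = 1.60 + 7.90 + 0.5 × (7.90 − 1.60) + 0.5 × 2.62
   = 1.60 + 7.9 + 3.15 + 1.31 = 13.96

13.96%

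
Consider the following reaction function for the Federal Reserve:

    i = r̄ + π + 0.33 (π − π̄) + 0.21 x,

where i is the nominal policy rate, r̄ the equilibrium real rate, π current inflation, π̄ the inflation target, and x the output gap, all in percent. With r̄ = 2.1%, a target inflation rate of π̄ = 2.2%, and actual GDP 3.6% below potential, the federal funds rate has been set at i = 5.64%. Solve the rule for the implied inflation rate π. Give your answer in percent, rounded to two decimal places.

3.78%

Output 3.6% below potential → x = -3.6.
Collecting π: i = r̄ + (1 + 0.33) π − 0.33 π̄ + 0.21 x
1.33 π = 5.64 − 2.1 + 0.33 × 2.2 − 0.21 × (-3.6) = 5.022
π = 5.022 / 1.33 = 3.78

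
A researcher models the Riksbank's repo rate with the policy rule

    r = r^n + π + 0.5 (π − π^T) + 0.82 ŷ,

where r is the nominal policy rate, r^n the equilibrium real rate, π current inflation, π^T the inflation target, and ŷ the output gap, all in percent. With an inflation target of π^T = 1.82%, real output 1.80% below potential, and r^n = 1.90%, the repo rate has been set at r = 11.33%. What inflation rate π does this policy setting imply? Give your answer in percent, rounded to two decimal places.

7.88%

Output 1.80% below potential → ŷ = -1.80.
Collecting π: r = r^n + (1 + 0.5) π − 0.5 π^T + 0.82 ŷ
1.5 π = 11.33 − 1.90 + 0.5 × 1.82 − 0.82 × (-1.80) = 11.816
π = 11.816 / 1.5 = 7.88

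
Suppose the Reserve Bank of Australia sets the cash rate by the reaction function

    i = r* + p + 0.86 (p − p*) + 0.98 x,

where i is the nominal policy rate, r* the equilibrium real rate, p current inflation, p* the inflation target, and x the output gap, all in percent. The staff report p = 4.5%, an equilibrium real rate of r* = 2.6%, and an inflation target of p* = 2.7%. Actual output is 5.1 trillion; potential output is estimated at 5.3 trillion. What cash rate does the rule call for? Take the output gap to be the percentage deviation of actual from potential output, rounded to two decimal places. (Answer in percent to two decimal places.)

4.95%

Output gap = 100 × (5.1 − 5.3) / 5.3 = -3.77%.
i = 2.60 + 4.50 + 0.86 × (4.50 − 2.70) + 0.98 × (-3.77)
   = 2.60 + 4.5 + 1.548 − 3.6946 = 4.95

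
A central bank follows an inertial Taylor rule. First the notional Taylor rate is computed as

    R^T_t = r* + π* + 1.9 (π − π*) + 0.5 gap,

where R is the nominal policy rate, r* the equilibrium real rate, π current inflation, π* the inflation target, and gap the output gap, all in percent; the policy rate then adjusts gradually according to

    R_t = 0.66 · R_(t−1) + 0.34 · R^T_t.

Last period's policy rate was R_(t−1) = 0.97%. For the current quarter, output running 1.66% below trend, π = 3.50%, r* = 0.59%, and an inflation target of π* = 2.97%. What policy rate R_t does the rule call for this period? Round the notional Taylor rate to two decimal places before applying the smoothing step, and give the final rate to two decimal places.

Output 1.66% below potential → gap = -1.66.
R^T_t = 0.59 + 2.97 + 1.9 × (3.50 − 2.97) + 0.5 × (-1.66)
   = 0.59 + 2.97 + 1.007 − 0.83 = 3.74
R_t = 0.66 × 0.97 + 0.34 × 3.74 = 0.6402 + 1.2716 = 1.91

1.91%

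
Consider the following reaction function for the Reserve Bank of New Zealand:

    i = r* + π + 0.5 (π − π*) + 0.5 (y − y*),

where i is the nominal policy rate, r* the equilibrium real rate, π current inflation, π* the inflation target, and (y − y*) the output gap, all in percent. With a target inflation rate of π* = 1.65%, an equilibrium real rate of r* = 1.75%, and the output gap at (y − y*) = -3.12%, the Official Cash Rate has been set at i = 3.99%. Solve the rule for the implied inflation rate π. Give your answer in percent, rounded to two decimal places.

3.08%

Collecting π: i = r* + (1 + 0.5) π − 0.5 π* + 0.5 (y − y*)
1.5 π = 3.99 − 1.75 + 0.5 × 1.65 − 0.5 × (-3.12) = 4.625
π = 4.625 / 1.5 = 3.08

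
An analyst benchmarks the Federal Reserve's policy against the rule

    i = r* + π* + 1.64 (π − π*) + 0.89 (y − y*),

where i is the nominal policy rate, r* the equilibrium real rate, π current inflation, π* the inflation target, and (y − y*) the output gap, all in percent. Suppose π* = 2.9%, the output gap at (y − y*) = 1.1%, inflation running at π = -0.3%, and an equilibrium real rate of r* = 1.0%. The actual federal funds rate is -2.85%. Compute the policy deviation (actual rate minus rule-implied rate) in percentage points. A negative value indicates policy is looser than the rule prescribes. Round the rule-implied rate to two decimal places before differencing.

-2.48 pp

i = 1.0 + 2.9 + 1.64 × (-0.3 − 2.9) + 0.89 × 1.1
   = 1.0 + 2.9 − 5.248 + 0.979 = -0.37
Deviation = -2.85 − (-0.37) = -2.48 pp.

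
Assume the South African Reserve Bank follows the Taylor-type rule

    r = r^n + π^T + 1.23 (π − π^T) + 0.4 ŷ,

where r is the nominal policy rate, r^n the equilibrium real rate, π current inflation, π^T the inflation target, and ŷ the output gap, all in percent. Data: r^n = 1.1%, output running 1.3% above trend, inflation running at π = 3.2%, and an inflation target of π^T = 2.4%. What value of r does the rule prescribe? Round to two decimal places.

Output 1.3% above potential → ŷ = 1.3.
r = 1.1 + 2.4 + 1.23 × (3.2 − 2.4) + 0.4 × 1.3
   = 1.1 + 2.4 + 0.984 + 0.52 = 5.00

5.00%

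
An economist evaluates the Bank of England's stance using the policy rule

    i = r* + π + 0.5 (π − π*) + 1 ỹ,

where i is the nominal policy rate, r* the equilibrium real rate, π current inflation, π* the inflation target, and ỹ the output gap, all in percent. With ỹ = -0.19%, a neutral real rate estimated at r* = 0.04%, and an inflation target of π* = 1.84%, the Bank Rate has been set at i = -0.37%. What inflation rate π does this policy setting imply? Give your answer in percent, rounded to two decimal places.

0.47%

Collecting π: i = r* + (1 + 0.5) π − 0.5 π* + 1 ỹ
1.5 π = -0.37 − 0.04 + 0.5 × 1.84 − 1 × (-0.19) = 0.7
π = 0.7 / 1.5 = 0.47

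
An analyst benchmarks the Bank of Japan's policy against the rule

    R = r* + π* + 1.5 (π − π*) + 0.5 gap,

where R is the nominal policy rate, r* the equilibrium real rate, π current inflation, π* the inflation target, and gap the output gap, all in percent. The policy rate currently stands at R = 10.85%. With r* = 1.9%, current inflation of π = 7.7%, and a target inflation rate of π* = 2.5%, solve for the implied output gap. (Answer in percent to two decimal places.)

-2.70%

0.5 gap = 10.85 − 1.9 − 2.5 − 1.5 × (7.7 − 2.5) = -1.35
gap = -1.35 / 0.5 = -2.70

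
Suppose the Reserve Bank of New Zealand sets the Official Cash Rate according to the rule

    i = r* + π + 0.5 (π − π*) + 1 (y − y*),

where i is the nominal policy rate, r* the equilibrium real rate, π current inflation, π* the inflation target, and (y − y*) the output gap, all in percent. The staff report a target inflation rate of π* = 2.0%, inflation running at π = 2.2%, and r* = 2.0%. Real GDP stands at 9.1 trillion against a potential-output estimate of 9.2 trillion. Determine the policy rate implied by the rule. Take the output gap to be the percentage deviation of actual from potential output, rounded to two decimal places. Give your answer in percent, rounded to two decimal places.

Output gap = 100 × (9.1 − 9.2) / 9.2 = -1.09%.
i = 2.00 + 2.20 + 0.5 × (2.20 − 2.00) + 1 × (-1.09)
   = 2.00 + 2.2 + 0.1 − 1.09 = 3.21

3.21%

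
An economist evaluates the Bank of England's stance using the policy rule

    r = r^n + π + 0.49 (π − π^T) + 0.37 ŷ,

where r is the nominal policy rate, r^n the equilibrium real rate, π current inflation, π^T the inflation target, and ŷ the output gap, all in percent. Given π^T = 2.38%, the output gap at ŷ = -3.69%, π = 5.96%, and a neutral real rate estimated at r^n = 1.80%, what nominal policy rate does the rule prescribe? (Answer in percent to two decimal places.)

8.15%

r = 1.80 + 5.96 + 0.49 × (5.96 − 2.38) + 0.37 × (-3.69)
   = 1.80 + 5.96 + 1.7542 − 1.3653 = 8.15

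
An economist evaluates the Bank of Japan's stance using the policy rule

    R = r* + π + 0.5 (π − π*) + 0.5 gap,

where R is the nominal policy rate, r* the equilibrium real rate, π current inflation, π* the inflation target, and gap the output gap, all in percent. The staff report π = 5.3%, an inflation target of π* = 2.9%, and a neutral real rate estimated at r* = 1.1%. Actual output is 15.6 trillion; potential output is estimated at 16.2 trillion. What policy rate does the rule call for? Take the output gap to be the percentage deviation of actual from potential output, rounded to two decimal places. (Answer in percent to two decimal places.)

5.75%

Output gap = 100 × (15.6 − 16.2) / 16.2 = -3.70%.
R = 1.10 + 5.30 + 0.5 × (5.30 − 2.90) + 0.5 × (-3.70)
   = 1.10 + 5.3 + 1.2 − 1.85 = 5.75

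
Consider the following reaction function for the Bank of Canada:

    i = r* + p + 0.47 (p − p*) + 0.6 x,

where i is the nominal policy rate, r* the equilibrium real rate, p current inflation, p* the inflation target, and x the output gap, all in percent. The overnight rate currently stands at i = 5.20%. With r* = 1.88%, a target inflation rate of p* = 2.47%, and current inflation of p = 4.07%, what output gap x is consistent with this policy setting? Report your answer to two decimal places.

0.6 x = 5.20 − 1.88 − 4.07 − 0.47 × (4.07 − 2.47) = -1.502
x = -1.502 / 0.6 = -2.50

-2.50%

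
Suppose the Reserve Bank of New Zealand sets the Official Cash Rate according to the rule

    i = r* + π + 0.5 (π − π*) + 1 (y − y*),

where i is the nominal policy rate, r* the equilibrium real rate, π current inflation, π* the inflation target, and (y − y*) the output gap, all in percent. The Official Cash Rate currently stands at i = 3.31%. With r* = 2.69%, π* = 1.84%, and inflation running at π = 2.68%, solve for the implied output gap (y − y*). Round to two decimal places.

-2.48%

1 (y − y*) = 3.31 − 2.69 − 2.68 − 0.5 × (2.68 − 1.84) = -2.48
(y − y*) = -2.48 / 1 = -2.48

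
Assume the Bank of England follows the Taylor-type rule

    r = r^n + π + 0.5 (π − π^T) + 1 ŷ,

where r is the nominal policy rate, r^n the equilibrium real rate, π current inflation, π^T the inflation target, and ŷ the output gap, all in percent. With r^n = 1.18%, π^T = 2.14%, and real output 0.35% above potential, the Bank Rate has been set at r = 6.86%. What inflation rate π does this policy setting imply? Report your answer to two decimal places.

4.27%

Output 0.35% above potential → ŷ = 0.35.
Collecting π: r = r^n + (1 + 0.5) π − 0.5 π^T + 1 ŷ
1.5 π = 6.86 − 1.18 + 0.5 × 2.14 − 1 × 0.35 = 6.4
π = 6.4 / 1.5 = 4.27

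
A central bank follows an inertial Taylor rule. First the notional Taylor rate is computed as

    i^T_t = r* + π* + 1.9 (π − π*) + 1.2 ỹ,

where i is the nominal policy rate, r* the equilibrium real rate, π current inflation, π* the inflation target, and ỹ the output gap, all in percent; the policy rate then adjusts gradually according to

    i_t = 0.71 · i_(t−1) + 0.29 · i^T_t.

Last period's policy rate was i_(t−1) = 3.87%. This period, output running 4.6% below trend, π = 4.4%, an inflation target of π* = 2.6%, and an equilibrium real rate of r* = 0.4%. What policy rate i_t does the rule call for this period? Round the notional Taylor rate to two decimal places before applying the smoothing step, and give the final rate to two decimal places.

3.01%

Output 4.6% below potential → ỹ = -4.6.
i^T_t = 0.4 + 2.6 + 1.9 × (4.4 − 2.6) + 1.2 × (-4.6)
   = 0.4 + 2.6 + 3.42 − 5.52 = 0.90
i_t = 0.71 × 3.87 + 0.29 × 0.90 = 2.7477 + 0.261 = 3.01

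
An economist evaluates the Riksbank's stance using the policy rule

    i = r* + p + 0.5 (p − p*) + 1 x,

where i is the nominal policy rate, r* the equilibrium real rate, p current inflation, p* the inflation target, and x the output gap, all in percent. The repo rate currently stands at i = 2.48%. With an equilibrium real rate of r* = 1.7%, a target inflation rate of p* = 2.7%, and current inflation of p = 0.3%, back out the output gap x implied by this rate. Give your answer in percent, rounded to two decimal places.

1 x = 2.48 − 1.7 − 0.3 − 0.5 × (0.3 − 2.7) = 1.68
x = 1.68 / 1 = 1.68

1.68%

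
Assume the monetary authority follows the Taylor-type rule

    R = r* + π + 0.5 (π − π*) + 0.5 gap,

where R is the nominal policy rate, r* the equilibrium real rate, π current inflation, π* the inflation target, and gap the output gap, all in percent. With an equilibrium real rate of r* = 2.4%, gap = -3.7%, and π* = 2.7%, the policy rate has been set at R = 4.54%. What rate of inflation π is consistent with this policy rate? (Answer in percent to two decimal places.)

Collecting π: R = r* + (1 + 0.5) π − 0.5 π* + 0.5 gap
1.5 π = 4.54 − 2.4 + 0.5 × 2.7 − 0.5 × (-3.7) = 5.34
π = 5.34 / 1.5 = 3.56

3.56%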